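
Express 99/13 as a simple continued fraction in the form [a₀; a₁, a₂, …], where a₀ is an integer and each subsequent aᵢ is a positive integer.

[7; 1, 1, 1, 1, 2]

Apply division with remainder until the remainder is 0:
⌊99/13⌋ = 7, remainder 8
⌊13/8⌋ = 1, remainder 5
⌊8/5⌋ = 1, remainder 3
⌊5/3⌋ = 1, remainder 2
⌊3/2⌋ = 1, remainder 1
⌊2/1⌋ = 2, remainder 0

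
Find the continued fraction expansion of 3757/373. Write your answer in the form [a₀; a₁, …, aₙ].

Apply division with remainder until the remainder is 0:
⌊3757/373⌋ = 10, remainder 27
⌊373/27⌋ = 13, remainder 22
⌊27/22⌋ = 1, remainder 5
⌊22/5⌋ = 4, remainder 2
⌊5/2⌋ = 2, remainder 1
⌊2/1⌋ = 2, remainder 0

[10; 13, 1, 4, 2, 2]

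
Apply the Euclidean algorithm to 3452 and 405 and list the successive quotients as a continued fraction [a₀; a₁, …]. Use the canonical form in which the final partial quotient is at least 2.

[8; 1, 1, 10, 6, 3]

3452 = 8·405 + 212, so a_0 = 8
405 = 1·212 + 193, so a_1 = 1
212 = 1·193 + 19, so a_2 = 1
193 = 10·19 + 3, so a_3 = 10
19 = 6·3 + 1, so a_4 = 6
3 = 3·1 + 0, so a_5 = 3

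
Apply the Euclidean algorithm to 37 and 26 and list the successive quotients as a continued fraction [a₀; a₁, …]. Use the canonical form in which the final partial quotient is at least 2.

[1; 2, 2, 1, 3]

37 ÷ 26 → quotient 1, remainder 11
26 ÷ 11 → quotient 2, remainder 4
11 ÷ 4 → quotient 2, remainder 3
4 ÷ 3 → quotient 1, remainder 1
3 ÷ 1 → quotient 3, remainder 0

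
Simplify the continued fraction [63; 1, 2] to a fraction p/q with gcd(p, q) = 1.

Build up convergents one term at a time:
a_0 = 63: 63/1
a_1 = 1: 64/1
a_2 = 2: 191/3

191/3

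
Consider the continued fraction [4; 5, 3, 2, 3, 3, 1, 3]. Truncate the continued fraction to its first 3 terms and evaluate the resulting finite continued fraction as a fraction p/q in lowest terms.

Starting at the tail and folding back:
Start with 3.
5 + 1/(3/1) = 5 + 1/3 = 16/3
4 + 1/(16/3) = 4 + 3/16 = 67/16

67/16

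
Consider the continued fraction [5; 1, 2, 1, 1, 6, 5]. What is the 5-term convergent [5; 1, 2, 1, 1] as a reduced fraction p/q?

Use the convergent recurrence hₖ = aₖ·hₖ₋₁ + hₖ₋₂ (and likewise for the denominators kₖ):
a_0 = 5: 5/1
a_1 = 1: 6/1
a_2 = 2: 17/3
a_3 = 1: 23/4
a_4 = 1: 40/7

40/7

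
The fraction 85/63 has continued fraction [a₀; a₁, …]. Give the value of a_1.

Apply division with remainder until the remainder is 0:
⌊85/63⌋ = 1, remainder 22
⌊63/22⌋ = 2, remainder 19

2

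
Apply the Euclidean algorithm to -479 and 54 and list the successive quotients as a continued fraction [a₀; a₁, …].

Run the Euclidean algorithm, recording each quotient:
⌊-479/54⌋ = -9, remainder 7
⌊54/7⌋ = 7, remainder 5
⌊7/5⌋ = 1, remainder 2
⌊5/2⌋ = 2, remainder 1
⌊2/1⌋ = 2, remainder 0

[-9; 7, 1, 2, 2]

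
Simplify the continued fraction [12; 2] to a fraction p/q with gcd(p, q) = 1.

a_0 = 12: 12/1
a_1 = 2: 25/2

25/2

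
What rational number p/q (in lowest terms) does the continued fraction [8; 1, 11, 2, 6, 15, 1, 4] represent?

115270/12923

Work from the innermost term outward:
Start with 4.
1 + 1/(4/1) = 1 + 1/4 = 5/4
15 + 1/(5/4) = 15 + 4/5 = 79/5
6 + 1/(79/5) = 6 + 5/79 = 479/79
2 + 1/(479/79) = 2 + 79/479 = 1037/479
11 + 1/(1037/479) = 11 + 479/1037 = 11886/1037
1 + 1/(11886/1037) = 1 + 1037/11886 = 12923/11886
8 + 1/(12923/11886) = 8 + 11886/12923 = 115270/12923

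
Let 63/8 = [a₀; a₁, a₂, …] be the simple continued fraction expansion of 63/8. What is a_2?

7

Run the Euclidean algorithm, recording each quotient:
63 = 7·8 + 7, so a_0 = 7
8 = 1·7 + 1, so a_1 = 1
7 = 7·1 + 0, so a_2 = 7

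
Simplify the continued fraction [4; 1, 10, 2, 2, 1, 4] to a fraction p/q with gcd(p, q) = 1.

1852/377

Start with 4.
1 + 1/(4/1) = 1 + 1/4 = 5/4
2 + 1/(5/4) = 2 + 4/5 = 14/5
2 + 1/(14/5) = 2 + 5/14 = 33/14
10 + 1/(33/14) = 10 + 14/33 = 344/33
1 + 1/(344/33) = 1 + 33/344 = 377/344
4 + 1/(377/344) = 4 + 344/377 = 1852/377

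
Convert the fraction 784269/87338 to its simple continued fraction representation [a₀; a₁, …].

[8; 1, 48, 3, 1, 5, 2, 35]

784269 = 8·87338 + 85565, so a_0 = 8
87338 = 1·85565 + 1773, so a_1 = 1
85565 = 48·1773 + 461, so a_2 = 48
1773 = 3·461 + 390, so a_3 = 3
461 = 1·390 + 71, so a_4 = 1
390 = 5·71 + 35, so a_5 = 5
71 = 2·35 + 1, so a_6 = 2
35 = 35·1 + 0, so a_7 = 35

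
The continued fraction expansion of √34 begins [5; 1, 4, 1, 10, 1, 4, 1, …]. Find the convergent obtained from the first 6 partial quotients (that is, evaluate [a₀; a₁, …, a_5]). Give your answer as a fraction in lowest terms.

Start with 1.
10 + 1/(1/1) = 10 + 1/1 = 11/1
1 + 1/(11/1) = 1 + 1/11 = 12/11
4 + 1/(12/11) = 4 + 11/12 = 59/12
1 + 1/(59/12) = 1 + 12/59 = 71/59
5 + 1/(71/59) = 5 + 59/71 = 414/71

414/71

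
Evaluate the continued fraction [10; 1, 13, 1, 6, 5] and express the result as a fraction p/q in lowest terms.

5849/535

Start with 5.
6 + 1/(5/1) = 6 + 1/5 = 31/5
1 + 1/(31/5) = 1 + 5/31 = 36/31
13 + 1/(36/31) = 13 + 31/36 = 499/36
1 + 1/(499/36) = 1 + 36/499 = 535/499
10 + 1/(535/499) = 10 + 499/535 = 5849/535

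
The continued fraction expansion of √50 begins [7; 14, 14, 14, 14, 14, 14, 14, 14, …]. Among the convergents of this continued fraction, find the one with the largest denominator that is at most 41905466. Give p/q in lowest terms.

a_0 = 7: 7/1  (≤ bound)
a_1 = 14: 99/14  (≤ bound)
a_2 = 14: 1393/197  (≤ bound)
a_3 = 14: 19601/2772  (≤ bound)
a_4 = 14: 275807/39005  (≤ bound)
a_5 = 14: 3880899/548842  (≤ bound)
a_6 = 14: 54608393/7722793  (≤ bound)
a_7 = 14: 768398401/108667944  (> 41905466, stop)

54608393/7722793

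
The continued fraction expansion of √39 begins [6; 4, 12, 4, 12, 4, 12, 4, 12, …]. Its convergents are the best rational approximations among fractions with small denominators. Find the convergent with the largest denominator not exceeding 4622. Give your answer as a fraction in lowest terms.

a_0 = 6: 6/1  (≤ bound)
a_1 = 4: 25/4  (≤ bound)
a_2 = 12: 306/49  (≤ bound)
a_3 = 4: 1249/200  (≤ bound)
a_4 = 12: 15294/2449  (≤ bound)
a_5 = 4: 62425/9996  (> 4622, stop)

15294/2449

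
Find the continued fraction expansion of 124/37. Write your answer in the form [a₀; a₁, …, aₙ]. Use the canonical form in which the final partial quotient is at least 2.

Apply division with remainder until the remainder is 0:
124 ÷ 37 → quotient 3, remainder 13
37 ÷ 13 → quotient 2, remainder 11
13 ÷ 11 → quotient 1, remainder 2
11 ÷ 2 → quotient 5, remainder 1
2 ÷ 1 → quotient 2, remainder 0

[3; 2, 1, 5, 2]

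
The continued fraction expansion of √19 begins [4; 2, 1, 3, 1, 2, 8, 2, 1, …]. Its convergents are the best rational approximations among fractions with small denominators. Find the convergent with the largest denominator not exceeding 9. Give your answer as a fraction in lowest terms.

13/3

a_0 = 4: 4/1  (≤ bound)
a_1 = 2: 9/2  (≤ bound)
a_2 = 1: 13/3  (≤ bound)
a_3 = 3: 48/11  (> 9, stop)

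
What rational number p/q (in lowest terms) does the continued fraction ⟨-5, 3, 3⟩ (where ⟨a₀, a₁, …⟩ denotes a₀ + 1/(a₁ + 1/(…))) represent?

-47/10

Work from the innermost term outward:
Start with 3.
3 + 1/(3/1) = 3 + 1/3 = 10/3
-5 + 1/(10/3) = -5 + 3/10 = -47/10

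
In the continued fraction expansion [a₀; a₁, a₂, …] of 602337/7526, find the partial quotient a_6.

602337 ÷ 7526 → quotient 80, remainder 257
7526 ÷ 257 → quotient 29, remainder 73
257 ÷ 73 → quotient 3, remainder 38
73 ÷ 38 → quotient 1, remainder 35
38 ÷ 35 → quotient 1, remainder 3
35 ÷ 3 → quotient 11, remainder 2
3 ÷ 2 → quotient 1, remainder 1

1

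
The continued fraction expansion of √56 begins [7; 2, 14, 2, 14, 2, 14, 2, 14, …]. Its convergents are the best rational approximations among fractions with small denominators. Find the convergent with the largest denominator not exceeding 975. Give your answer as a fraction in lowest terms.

a_0 = 7: 7/1  (≤ bound)
a_1 = 2: 15/2  (≤ bound)
a_2 = 14: 217/29  (≤ bound)
a_3 = 2: 449/60  (≤ bound)
a_4 = 14: 6503/869  (≤ bound)
a_5 = 2: 13455/1798  (> 975, stop)

6503/869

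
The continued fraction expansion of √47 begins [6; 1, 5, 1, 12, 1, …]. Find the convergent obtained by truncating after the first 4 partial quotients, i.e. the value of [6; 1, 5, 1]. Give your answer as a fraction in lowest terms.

48/7

Start with 1.
5 + 1/(1/1) = 5 + 1/1 = 6/1
1 + 1/(6/1) = 1 + 1/6 = 7/6
6 + 1/(7/6) = 6 + 6/7 = 48/7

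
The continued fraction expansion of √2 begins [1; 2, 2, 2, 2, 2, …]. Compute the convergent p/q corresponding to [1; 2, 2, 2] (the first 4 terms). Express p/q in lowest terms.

17/12

Start with 2.
2 + 1/(2/1) = 2 + 1/2 = 5/2
2 + 1/(5/2) = 2 + 2/5 = 12/5
1 + 1/(12/5) = 1 + 5/12 = 17/12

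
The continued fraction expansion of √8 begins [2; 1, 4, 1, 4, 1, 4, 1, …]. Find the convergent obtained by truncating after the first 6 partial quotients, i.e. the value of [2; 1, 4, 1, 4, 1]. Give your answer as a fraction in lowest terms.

Use the convergent recurrence hₖ = aₖ·hₖ₋₁ + hₖ₋₂ (and likewise for the denominators kₖ):
a_0 = 2: 2/1
a_1 = 1: 3/1
a_2 = 4: 14/5
a_3 = 1: 17/6
a_4 = 4: 82/29
a_5 = 1: 99/35

99/35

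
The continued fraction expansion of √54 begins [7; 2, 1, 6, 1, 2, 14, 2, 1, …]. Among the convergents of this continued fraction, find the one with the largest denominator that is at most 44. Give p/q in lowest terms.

169/23

List convergents until the denominator exceeds the bound:
a_0 = 7: 7/1  (≤ bound)
a_1 = 2: 15/2  (≤ bound)
a_2 = 1: 22/3  (≤ bound)
a_3 = 6: 147/20  (≤ bound)
a_4 = 1: 169/23  (≤ bound)
a_5 = 2: 485/66  (> 44, stop)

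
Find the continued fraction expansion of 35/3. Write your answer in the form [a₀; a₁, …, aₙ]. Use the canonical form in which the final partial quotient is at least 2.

[11; 1, 2]

Apply division with remainder until the remainder is 0:
⌊35/3⌋ = 11, remainder 2
⌊3/2⌋ = 1, remainder 1
⌊2/1⌋ = 2, remainder 0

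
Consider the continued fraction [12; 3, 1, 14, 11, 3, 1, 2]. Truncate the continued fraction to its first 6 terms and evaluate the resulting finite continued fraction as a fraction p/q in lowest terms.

Collapse the nested fraction from the inside out:
Start with 3.
11 + 1/(3/1) = 11 + 1/3 = 34/3
14 + 1/(34/3) = 14 + 3/34 = 479/34
1 + 1/(479/34) = 1 + 34/479 = 513/479
3 + 1/(513/479) = 3 + 479/513 = 2018/513
12 + 1/(2018/513) = 12 + 513/2018 = 24729/2018

24729/2018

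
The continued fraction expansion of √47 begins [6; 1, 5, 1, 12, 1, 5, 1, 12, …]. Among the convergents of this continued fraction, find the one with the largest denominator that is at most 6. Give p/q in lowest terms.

41/6

List convergents until the denominator exceeds the bound:
a_0 = 6: 6/1  (≤ bound)
a_1 = 1: 7/1  (≤ bound)
a_2 = 5: 41/6  (≤ bound)
a_3 = 1: 48/7  (> 6, stop)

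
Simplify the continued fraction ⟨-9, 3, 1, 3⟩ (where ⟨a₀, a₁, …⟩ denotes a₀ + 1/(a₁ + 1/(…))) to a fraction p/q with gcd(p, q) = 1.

-131/15

Start with 3.
1 + 1/(3/1) = 1 + 1/3 = 4/3
3 + 1/(4/3) = 3 + 3/4 = 15/4
-9 + 1/(15/4) = -9 + 4/15 = -131/15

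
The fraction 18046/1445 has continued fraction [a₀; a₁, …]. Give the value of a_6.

6

Apply division with remainder until the remainder is 0:
18046 = 12·1445 + 706, so a_0 = 12
1445 = 2·706 + 33, so a_1 = 2
706 = 21·33 + 13, so a_2 = 21
33 = 2·13 + 7, so a_3 = 2
13 = 1·7 + 6, so a_4 = 1
7 = 1·6 + 1, so a_5 = 1
6 = 6·1 + 0, so a_6 = 6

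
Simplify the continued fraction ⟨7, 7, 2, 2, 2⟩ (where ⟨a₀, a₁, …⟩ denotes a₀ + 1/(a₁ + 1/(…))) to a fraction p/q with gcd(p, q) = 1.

635/89

a_0 = 7: 7/1
a_1 = 7: 50/7
a_2 = 2: 107/15
a_3 = 2: 264/37
a_4 = 2: 635/89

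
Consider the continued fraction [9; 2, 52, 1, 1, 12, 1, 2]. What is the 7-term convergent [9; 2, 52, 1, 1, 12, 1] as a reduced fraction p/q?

27185/2863

Start with 1.
12 + 1/(1/1) = 12 + 1/1 = 13/1
1 + 1/(13/1) = 1 + 1/13 = 14/13
1 + 1/(14/13) = 1 + 13/14 = 27/14
52 + 1/(27/14) = 52 + 14/27 = 1418/27
2 + 1/(1418/27) = 2 + 27/1418 = 2863/1418
9 + 1/(2863/1418) = 9 + 1418/2863 = 27185/2863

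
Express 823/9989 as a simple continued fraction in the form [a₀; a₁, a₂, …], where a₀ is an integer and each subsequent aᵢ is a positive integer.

⌊823/9989⌋ = 0, remainder 823
⌊9989/823⌋ = 12, remainder 113
⌊823/113⌋ = 7, remainder 32
⌊113/32⌋ = 3, remainder 17
⌊32/17⌋ = 1, remainder 15
⌊17/15⌋ = 1, remainder 2
⌊15/2⌋ = 7, remainder 1
⌊2/1⌋ = 2, remainder 0

[0; 12, 7, 3, 1, 1, 7, 2]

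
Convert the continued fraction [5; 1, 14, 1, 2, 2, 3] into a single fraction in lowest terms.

a_0 = 5: 5/1
a_1 = 1: 6/1
a_2 = 14: 89/15
a_3 = 1: 95/16
a_4 = 2: 279/47
a_5 = 2: 653/110
a_6 = 3: 2238/377

2238/377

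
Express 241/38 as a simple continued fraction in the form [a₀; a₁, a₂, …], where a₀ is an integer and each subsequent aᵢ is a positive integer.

[6; 2, 1, 12]

Repeatedly divide and take the remainder:
241 = 6·38 + 13, so a_0 = 6
38 = 2·13 + 12, so a_1 = 2
13 = 1·12 + 1, so a_2 = 1
12 = 12·1 + 0, so a_3 = 12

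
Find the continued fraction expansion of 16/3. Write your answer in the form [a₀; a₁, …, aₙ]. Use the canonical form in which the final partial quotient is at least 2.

16 ÷ 3 → quotient 5, remainder 1
3 ÷ 1 → quotient 3, remainder 0

[5; 3]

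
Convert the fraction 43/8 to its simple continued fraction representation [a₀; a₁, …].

Repeatedly divide and take the remainder:
43 = 5·8 + 3, so a_0 = 5
8 = 2·3 + 2, so a_1 = 2
3 = 1·2 + 1, so a_2 = 1
2 = 2·1 + 0, so a_3 = 2

[5; 2, 1, 2]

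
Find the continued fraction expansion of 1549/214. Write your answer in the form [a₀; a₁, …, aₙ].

Repeatedly divide and take the remainder:
1549 = 7·214 + 51, so a_0 = 7
214 = 4·51 + 10, so a_1 = 4
51 = 5·10 + 1, so a_2 = 5
10 = 10·1 + 0, so a_3 = 10

[7; 4, 5, 10]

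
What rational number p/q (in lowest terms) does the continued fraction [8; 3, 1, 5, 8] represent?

Use the convergent recurrence hₖ = aₖ·hₖ₋₁ + hₖ₋₂ (and likewise for the denominators kₖ):
a_0 = 8: 8/1
a_1 = 3: 25/3
a_2 = 1: 33/4
a_3 = 5: 190/23
a_4 = 8: 1553/188

1553/188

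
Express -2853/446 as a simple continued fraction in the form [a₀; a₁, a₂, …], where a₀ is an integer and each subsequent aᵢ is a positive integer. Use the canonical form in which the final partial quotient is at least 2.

-2853 = -7·446 + 269, so a_0 = -7
446 = 1·269 + 177, so a_1 = 1
269 = 1·177 + 92, so a_2 = 1
177 = 1·92 + 85, so a_3 = 1
92 = 1·85 + 7, so a_4 = 1
85 = 12·7 + 1, so a_5 = 12
7 = 7·1 + 0, so a_6 = 7

[-7; 1, 1, 1, 1, 12, 7]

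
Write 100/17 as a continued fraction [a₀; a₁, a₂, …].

[5; 1, 7, 2]

100 = 5·17 + 15, so a_0 = 5
17 = 1·15 + 2, so a_1 = 1
15 = 7·2 + 1, so a_2 = 7
2 = 2·1 + 0, so a_3 = 2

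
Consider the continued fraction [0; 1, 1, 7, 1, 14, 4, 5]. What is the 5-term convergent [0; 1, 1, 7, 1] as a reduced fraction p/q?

a_0 = 0: 0/1
a_1 = 1: 1/1
a_2 = 1: 1/2
a_3 = 7: 8/15
a_4 = 1: 9/17

9/17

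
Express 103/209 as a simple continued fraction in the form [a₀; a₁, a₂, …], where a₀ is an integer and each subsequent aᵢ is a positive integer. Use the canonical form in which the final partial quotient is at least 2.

103 = 0·209 + 103, so a_0 = 0
209 = 2·103 + 3, so a_1 = 2
103 = 34·3 + 1, so a_2 = 34
3 = 3·1 + 0, so a_3 = 3

[0; 2, 34, 3]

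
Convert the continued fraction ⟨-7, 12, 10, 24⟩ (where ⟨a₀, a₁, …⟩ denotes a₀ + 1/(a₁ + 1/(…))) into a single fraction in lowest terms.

-20171/2916

Start with 24.
10 + 1/(24/1) = 10 + 1/24 = 241/24
12 + 1/(241/24) = 12 + 24/241 = 2916/241
-7 + 1/(2916/241) = -7 + 241/2916 = -20171/2916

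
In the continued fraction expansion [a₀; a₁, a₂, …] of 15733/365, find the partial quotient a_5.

1

Repeatedly divide and take the remainder:
15733 = 43·365 + 38, so a_0 = 43
365 = 9·38 + 23, so a_1 = 9
38 = 1·23 + 15, so a_2 = 1
23 = 1·15 + 8, so a_3 = 1
15 = 1·8 + 7, so a_4 = 1
8 = 1·7 + 1, so a_5 = 1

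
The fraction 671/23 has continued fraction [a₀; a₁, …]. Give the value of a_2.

Apply division with remainder until the remainder is 0:
671 ÷ 23 → quotient 29, remainder 4
23 ÷ 4 → quotient 5, remainder 3
4 ÷ 3 → quotient 1, remainder 1

1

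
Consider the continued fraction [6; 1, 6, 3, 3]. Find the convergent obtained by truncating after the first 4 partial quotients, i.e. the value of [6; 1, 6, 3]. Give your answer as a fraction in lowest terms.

Work from the innermost term outward:
Start with 3.
6 + 1/(3/1) = 6 + 1/3 = 19/3
1 + 1/(19/3) = 1 + 3/19 = 22/19
6 + 1/(22/19) = 6 + 19/22 = 151/22

151/22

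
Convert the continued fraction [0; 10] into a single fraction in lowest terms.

1/10

a_0 = 0: 0/1
a_1 = 10: 1/10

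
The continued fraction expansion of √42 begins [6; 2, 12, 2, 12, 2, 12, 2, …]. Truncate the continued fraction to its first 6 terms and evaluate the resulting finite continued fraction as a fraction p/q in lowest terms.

8749/1350

Build up convergents one term at a time:
a_0 = 6: 6/1
a_1 = 2: 13/2
a_2 = 12: 162/25
a_3 = 2: 337/52
a_4 = 12: 4206/649
a_5 = 2: 8749/1350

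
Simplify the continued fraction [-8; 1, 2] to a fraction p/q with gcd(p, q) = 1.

-22/3

Work from the innermost term outward:
Start with 2.
1 + 1/(2/1) = 1 + 1/2 = 3/2
-8 + 1/(3/2) = -8 + 2/3 = -22/3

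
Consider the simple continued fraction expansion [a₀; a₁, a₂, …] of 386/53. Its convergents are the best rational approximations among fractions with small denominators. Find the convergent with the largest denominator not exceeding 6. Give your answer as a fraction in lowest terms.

29/4

a_0 = 7: 7/1  (≤ bound)
a_1 = 3: 22/3  (≤ bound)
a_2 = 1: 29/4  (≤ bound)
a_3 = 1: 51/7  (> 6, stop)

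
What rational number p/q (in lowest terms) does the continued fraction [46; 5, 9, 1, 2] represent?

Build up convergents one term at a time:
a_0 = 46: 46/1
a_1 = 5: 231/5
a_2 = 9: 2125/46
a_3 = 1: 2356/51
a_4 = 2: 6837/148

6837/148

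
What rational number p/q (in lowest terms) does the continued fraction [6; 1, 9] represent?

Use the convergent recurrence hₖ = aₖ·hₖ₋₁ + hₖ₋₂ (and likewise for the denominators kₖ):
a_0 = 6: 6/1
a_1 = 1: 7/1
a_2 = 9: 69/10

69/10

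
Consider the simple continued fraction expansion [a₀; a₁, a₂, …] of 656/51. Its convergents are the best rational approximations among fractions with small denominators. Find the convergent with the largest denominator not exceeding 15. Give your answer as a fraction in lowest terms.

List convergents until the denominator exceeds the bound:
a_0 = 12: 12/1  (≤ bound)
a_1 = 1: 13/1  (≤ bound)
a_2 = 6: 90/7  (≤ bound)
a_3 = 3: 283/22  (> 15, stop)

90/7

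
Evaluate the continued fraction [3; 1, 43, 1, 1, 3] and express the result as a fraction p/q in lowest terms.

1241/312

a_0 = 3: 3/1
a_1 = 1: 4/1
a_2 = 43: 175/44
a_3 = 1: 179/45
a_4 = 1: 354/89
a_5 = 3: 1241/312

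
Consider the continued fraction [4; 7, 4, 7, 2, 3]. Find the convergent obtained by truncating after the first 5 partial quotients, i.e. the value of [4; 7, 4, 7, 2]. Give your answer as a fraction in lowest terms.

a_0 = 4: 4/1
a_1 = 7: 29/7
a_2 = 4: 120/29
a_3 = 7: 869/210
a_4 = 2: 1858/449

1858/449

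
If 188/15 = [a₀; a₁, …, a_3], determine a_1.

1

⌊188/15⌋ = 12, remainder 8
⌊15/8⌋ = 1, remainder 7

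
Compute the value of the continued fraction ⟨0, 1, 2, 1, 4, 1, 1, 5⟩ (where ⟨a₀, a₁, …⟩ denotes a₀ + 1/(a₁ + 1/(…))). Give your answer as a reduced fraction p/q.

a_0 = 0: 0/1
a_1 = 1: 1/1
a_2 = 2: 2/3
a_3 = 1: 3/4
a_4 = 4: 14/19
a_5 = 1: 17/23
a_6 = 1: 31/42
a_7 = 5: 172/233

172/233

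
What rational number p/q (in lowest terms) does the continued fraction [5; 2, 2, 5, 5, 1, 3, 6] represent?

21699/4013

Start with 6.
3 + 1/(6/1) = 3 + 1/6 = 19/6
1 + 1/(19/6) = 1 + 6/19 = 25/19
5 + 1/(25/19) = 5 + 19/25 = 144/25
5 + 1/(144/25) = 5 + 25/144 = 745/144
2 + 1/(745/144) = 2 + 144/745 = 1634/745
2 + 1/(1634/745) = 2 + 745/1634 = 4013/1634
5 + 1/(4013/1634) = 5 + 1634/4013 = 21699/4013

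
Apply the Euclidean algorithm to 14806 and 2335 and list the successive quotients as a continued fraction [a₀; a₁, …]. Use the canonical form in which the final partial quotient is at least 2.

[6; 2, 1, 14, 53]

14806 ÷ 2335 → quotient 6, remainder 796
2335 ÷ 796 → quotient 2, remainder 743
796 ÷ 743 → quotient 1, remainder 53
743 ÷ 53 → quotient 14, remainder 1
53 ÷ 1 → quotient 53, remainder 0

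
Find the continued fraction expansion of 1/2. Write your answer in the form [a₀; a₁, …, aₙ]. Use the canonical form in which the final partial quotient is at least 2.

1 ÷ 2 → quotient 0, remainder 1
2 ÷ 1 → quotient 2, remainder 0

[0; 2]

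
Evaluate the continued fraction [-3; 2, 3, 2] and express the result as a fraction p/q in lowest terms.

-41/16

a_0 = -3: -3/1
a_1 = 2: -5/2
a_2 = 3: -18/7
a_3 = 2: -41/16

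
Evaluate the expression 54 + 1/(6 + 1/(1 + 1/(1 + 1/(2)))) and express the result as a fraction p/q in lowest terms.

1787/33

a_0 = 54: 54/1
a_1 = 6: 325/6
a_2 = 1: 379/7
a_3 = 1: 704/13
a_4 = 2: 1787/33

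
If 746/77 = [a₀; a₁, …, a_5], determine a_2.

2

⌊746/77⌋ = 9, remainder 53
⌊77/53⌋ = 1, remainder 24
⌊53/24⌋ = 2, remainder 5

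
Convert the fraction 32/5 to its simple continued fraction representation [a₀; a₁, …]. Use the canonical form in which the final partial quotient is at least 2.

32 = 6·5 + 2, so a_0 = 6
5 = 2·2 + 1, so a_1 = 2
2 = 2·1 + 0, so a_2 = 2

[6; 2, 2]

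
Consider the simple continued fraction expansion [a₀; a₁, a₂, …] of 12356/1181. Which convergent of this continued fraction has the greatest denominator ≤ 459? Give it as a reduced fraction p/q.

2082/199

List convergents until the denominator exceeds the bound:
a_0 = 10: 10/1  (≤ bound)
a_1 = 2: 21/2  (≤ bound)
a_2 = 6: 136/13  (≤ bound)
a_3 = 7: 973/93  (≤ bound)
a_4 = 2: 2082/199  (≤ bound)
a_5 = 2: 5137/491  (> 459, stop)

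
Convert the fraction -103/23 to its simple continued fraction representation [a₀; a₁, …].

-103 = -5·23 + 12, so a_0 = -5
23 = 1·12 + 11, so a_1 = 1
12 = 1·11 + 1, so a_2 = 1
11 = 11·1 + 0, so a_3 = 11

[-5; 1, 1, 11]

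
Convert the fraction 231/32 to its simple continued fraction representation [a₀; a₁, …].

⌊231/32⌋ = 7, remainder 7
⌊32/7⌋ = 4, remainder 4
⌊7/4⌋ = 1, remainder 3
⌊4/3⌋ = 1, remainder 1
⌊3/1⌋ = 3, remainder 0

[7; 4, 1, 1, 3]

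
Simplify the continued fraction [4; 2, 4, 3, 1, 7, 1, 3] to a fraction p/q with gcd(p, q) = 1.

5755/1294

Collapse the nested fraction from the inside out:
Start with 3.
1 + 1/(3/1) = 1 + 1/3 = 4/3
7 + 1/(4/3) = 7 + 3/4 = 31/4
1 + 1/(31/4) = 1 + 4/31 = 35/31
3 + 1/(35/31) = 3 + 31/35 = 136/35
4 + 1/(136/35) = 4 + 35/136 = 579/136
2 + 1/(579/136) = 2 + 136/579 = 1294/579
4 + 1/(1294/579) = 4 + 579/1294 = 5755/1294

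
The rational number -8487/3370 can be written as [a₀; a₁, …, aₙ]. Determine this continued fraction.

-8487 ÷ 3370 → quotient -3, remainder 1623
3370 ÷ 1623 → quotient 2, remainder 124
1623 ÷ 124 → quotient 13, remainder 11
124 ÷ 11 → quotient 11, remainder 3
11 ÷ 3 → quotient 3, remainder 2
3 ÷ 2 → quotient 1, remainder 1
2 ÷ 1 → quotient 2, remainder 0

[-3; 2, 13, 11, 3, 1, 2]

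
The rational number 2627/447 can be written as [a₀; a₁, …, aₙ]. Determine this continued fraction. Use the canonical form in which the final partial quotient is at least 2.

⌊2627/447⌋ = 5, remainder 392
⌊447/392⌋ = 1, remainder 55
⌊392/55⌋ = 7, remainder 7
⌊55/7⌋ = 7, remainder 6
⌊7/6⌋ = 1, remainder 1
⌊6/1⌋ = 6, remainder 0

[5; 1, 7, 7, 1, 6]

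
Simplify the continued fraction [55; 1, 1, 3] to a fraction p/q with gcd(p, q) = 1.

389/7

Work from the innermost term outward:
Start with 3.
1 + 1/(3/1) = 1 + 1/3 = 4/3
1 + 1/(4/3) = 1 + 3/4 = 7/4
55 + 1/(7/4) = 55 + 4/7 = 389/7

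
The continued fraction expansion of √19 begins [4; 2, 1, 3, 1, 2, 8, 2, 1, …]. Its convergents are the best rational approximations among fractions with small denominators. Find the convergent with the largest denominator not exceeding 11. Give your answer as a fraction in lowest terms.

48/11

List convergents until the denominator exceeds the bound:
a_0 = 4: 4/1  (≤ bound)
a_1 = 2: 9/2  (≤ bound)
a_2 = 1: 13/3  (≤ bound)
a_3 = 3: 48/11  (≤ bound)
a_4 = 1: 61/14  (> 11, stop)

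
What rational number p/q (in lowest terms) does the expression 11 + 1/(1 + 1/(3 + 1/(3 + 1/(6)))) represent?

965/82

Build up convergents one term at a time:
a_0 = 11: 11/1
a_1 = 1: 12/1
a_2 = 3: 47/4
a_3 = 3: 153/13
a_4 = 6: 965/82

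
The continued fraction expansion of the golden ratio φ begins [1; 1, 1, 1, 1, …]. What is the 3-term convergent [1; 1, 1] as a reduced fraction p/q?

Work from the innermost term outward:
Start with 1.
1 + 1/(1/1) = 1 + 1/1 = 2/1
1 + 1/(2/1) = 1 + 1/2 = 3/2

3/2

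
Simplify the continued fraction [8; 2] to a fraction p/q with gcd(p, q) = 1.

a_0 = 8: 8/1
a_1 = 2: 17/2

17/2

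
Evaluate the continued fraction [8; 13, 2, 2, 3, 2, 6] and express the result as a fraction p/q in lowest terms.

Work from the innermost term outward:
Start with 6.
2 + 1/(6/1) = 2 + 1/6 = 13/6
3 + 1/(13/6) = 3 + 6/13 = 45/13
2 + 1/(45/13) = 2 + 13/45 = 103/45
2 + 1/(103/45) = 2 + 45/103 = 251/103
13 + 1/(251/103) = 13 + 103/251 = 3366/251
8 + 1/(3366/251) = 8 + 251/3366 = 27179/3366

27179/3366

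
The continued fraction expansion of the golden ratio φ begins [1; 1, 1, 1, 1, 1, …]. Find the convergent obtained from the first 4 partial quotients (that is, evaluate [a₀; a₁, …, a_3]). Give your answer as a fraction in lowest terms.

Compute successive convergents:
a_0 = 1: 1/1
a_1 = 1: 2/1
a_2 = 1: 3/2
a_3 = 1: 5/3

5/3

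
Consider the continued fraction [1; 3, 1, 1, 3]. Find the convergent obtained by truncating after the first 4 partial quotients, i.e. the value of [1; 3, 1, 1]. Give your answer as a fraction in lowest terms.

Work from the innermost term outward:
Start with 1.
1 + 1/(1/1) = 1 + 1/1 = 2/1
3 + 1/(2/1) = 3 + 1/2 = 7/2
1 + 1/(7/2) = 1 + 2/7 = 9/7

9/7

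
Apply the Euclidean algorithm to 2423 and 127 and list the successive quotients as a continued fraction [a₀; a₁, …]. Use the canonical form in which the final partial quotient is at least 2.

Apply division with remainder until the remainder is 0:
⌊2423/127⌋ = 19, remainder 10
⌊127/10⌋ = 12, remainder 7
⌊10/7⌋ = 1, remainder 3
⌊7/3⌋ = 2, remainder 1
⌊3/1⌋ = 3, remainder 0

[19; 12, 1, 2, 3]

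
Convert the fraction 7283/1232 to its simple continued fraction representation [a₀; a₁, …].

⌊7283/1232⌋ = 5, remainder 1123
⌊1232/1123⌋ = 1, remainder 109
⌊1123/109⌋ = 10, remainder 33
⌊109/33⌋ = 3, remainder 10
⌊33/10⌋ = 3, remainder 3
⌊10/3⌋ = 3, remainder 1
⌊3/1⌋ = 3, remainder 0

[5; 1, 10, 3, 3, 3, 3]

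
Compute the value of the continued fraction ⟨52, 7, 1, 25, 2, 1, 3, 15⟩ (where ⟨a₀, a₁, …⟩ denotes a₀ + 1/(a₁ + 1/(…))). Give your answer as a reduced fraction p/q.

1838157/35264

Start with 15.
3 + 1/(15/1) = 3 + 1/15 = 46/15
1 + 1/(46/15) = 1 + 15/46 = 61/46
2 + 1/(61/46) = 2 + 46/61 = 168/61
25 + 1/(168/61) = 25 + 61/168 = 4261/168
1 + 1/(4261/168) = 1 + 168/4261 = 4429/4261
7 + 1/(4429/4261) = 7 + 4261/4429 = 35264/4429
52 + 1/(35264/4429) = 52 + 4429/35264 = 1838157/35264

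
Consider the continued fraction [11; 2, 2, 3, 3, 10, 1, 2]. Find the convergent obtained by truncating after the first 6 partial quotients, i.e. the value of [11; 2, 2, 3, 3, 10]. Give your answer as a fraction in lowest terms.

Work from the innermost term outward:
Start with 10.
3 + 1/(10/1) = 3 + 1/10 = 31/10
3 + 1/(31/10) = 3 + 10/31 = 103/31
2 + 1/(103/31) = 2 + 31/103 = 237/103
2 + 1/(237/103) = 2 + 103/237 = 577/237
11 + 1/(577/237) = 11 + 237/577 = 6584/577

6584/577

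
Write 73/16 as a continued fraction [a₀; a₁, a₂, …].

[4; 1, 1, 3, 2]

73 ÷ 16 → quotient 4, remainder 9
16 ÷ 9 → quotient 1, remainder 7
9 ÷ 7 → quotient 1, remainder 2
7 ÷ 2 → quotient 3, remainder 1
2 ÷ 1 → quotient 2, remainder 0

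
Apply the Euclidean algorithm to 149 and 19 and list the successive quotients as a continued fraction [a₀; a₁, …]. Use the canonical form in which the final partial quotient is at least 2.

⌊149/19⌋ = 7, remainder 16
⌊19/16⌋ = 1, remainder 3
⌊16/3⌋ = 5, remainder 1
⌊3/1⌋ = 3, remainder 0

[7; 1, 5, 3]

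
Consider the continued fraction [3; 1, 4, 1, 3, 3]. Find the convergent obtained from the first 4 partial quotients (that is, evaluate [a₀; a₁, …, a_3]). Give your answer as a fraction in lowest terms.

a_0 = 3: 3/1
a_1 = 1: 4/1
a_2 = 4: 19/5
a_3 = 1: 23/6

23/6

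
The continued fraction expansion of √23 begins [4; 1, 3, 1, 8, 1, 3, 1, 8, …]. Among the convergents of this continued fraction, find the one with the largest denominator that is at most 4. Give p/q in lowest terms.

19/4

List convergents until the denominator exceeds the bound:
a_0 = 4: 4/1  (≤ bound)
a_1 = 1: 5/1  (≤ bound)
a_2 = 3: 19/4  (≤ bound)
a_3 = 1: 24/5  (> 4, stop)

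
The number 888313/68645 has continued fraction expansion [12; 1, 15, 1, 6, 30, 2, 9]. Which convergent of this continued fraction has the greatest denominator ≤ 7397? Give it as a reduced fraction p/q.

93587/7232

List convergents until the denominator exceeds the bound:
a_0 = 12: 12/1  (≤ bound)
a_1 = 1: 13/1  (≤ bound)
a_2 = 15: 207/16  (≤ bound)
a_3 = 1: 220/17  (≤ bound)
a_4 = 6: 1527/118  (≤ bound)
a_5 = 30: 46030/3557  (≤ bound)
a_6 = 2: 93587/7232  (≤ bound)
a_7 = 9: 888313/68645  (> 7397, stop)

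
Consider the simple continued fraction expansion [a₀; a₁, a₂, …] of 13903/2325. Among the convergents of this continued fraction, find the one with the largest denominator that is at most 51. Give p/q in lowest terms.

293/49

a_0 = 5: 5/1  (≤ bound)
a_1 = 1: 6/1  (≤ bound)
a_2 = 48: 293/49  (≤ bound)
a_3 = 2: 592/99  (> 51, stop)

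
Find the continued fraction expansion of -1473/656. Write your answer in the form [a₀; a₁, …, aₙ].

[-3; 1, 3, 13, 2, 2, 2]

⌊-1473/656⌋ = -3, remainder 495
⌊656/495⌋ = 1, remainder 161
⌊495/161⌋ = 3, remainder 12
⌊161/12⌋ = 13, remainder 5
⌊12/5⌋ = 2, remainder 2
⌊5/2⌋ = 2, remainder 1
⌊2/1⌋ = 2, remainder 0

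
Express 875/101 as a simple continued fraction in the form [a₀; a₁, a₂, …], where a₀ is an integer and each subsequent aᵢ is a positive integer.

⌊875/101⌋ = 8, remainder 67
⌊101/67⌋ = 1, remainder 34
⌊67/34⌋ = 1, remainder 33
⌊34/33⌋ = 1, remainder 1
⌊33/1⌋ = 33, remainder 0

[8; 1, 1, 1, 33]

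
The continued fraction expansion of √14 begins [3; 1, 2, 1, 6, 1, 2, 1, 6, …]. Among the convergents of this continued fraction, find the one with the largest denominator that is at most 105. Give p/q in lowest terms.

a_0 = 3: 3/1  (≤ bound)
a_1 = 1: 4/1  (≤ bound)
a_2 = 2: 11/3  (≤ bound)
a_3 = 1: 15/4  (≤ bound)
a_4 = 6: 101/27  (≤ bound)
a_5 = 1: 116/31  (≤ bound)
a_6 = 2: 333/89  (≤ bound)
a_7 = 1: 449/120  (> 105, stop)

333/89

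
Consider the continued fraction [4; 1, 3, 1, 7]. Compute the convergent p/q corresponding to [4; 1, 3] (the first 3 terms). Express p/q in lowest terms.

19/4

Collapse the nested fraction from the inside out:
Start with 3.
1 + 1/(3/1) = 1 + 1/3 = 4/3
4 + 1/(4/3) = 4 + 3/4 = 19/4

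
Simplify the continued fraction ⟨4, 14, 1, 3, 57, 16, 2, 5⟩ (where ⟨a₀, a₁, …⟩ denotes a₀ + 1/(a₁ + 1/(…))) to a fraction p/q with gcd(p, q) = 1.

2489761/612067

Build up convergents one term at a time:
a_0 = 4: 4/1
a_1 = 14: 57/14
a_2 = 1: 61/15
a_3 = 3: 240/59
a_4 = 57: 13741/3378
a_5 = 16: 220096/54107
a_6 = 2: 453933/111592
a_7 = 5: 2489761/612067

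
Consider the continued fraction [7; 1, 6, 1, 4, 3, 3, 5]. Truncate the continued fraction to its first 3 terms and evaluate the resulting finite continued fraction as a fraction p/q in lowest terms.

55/7

a_0 = 7: 7/1
a_1 = 1: 8/1
a_2 = 6: 55/7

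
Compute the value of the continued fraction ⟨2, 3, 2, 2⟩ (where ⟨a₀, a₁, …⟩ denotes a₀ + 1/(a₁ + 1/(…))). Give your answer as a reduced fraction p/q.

Start with 2.
2 + 1/(2/1) = 2 + 1/2 = 5/2
3 + 1/(5/2) = 3 + 2/5 = 17/5
2 + 1/(17/5) = 2 + 5/17 = 39/17

39/17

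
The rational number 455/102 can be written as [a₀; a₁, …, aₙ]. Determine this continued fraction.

[4; 2, 5, 1, 7]

Apply division with remainder until the remainder is 0:
455 = 4·102 + 47, so a_0 = 4
102 = 2·47 + 8, so a_1 = 2
47 = 5·8 + 7, so a_2 = 5
8 = 1·7 + 1, so a_3 = 1
7 = 7·1 + 0, so a_4 = 7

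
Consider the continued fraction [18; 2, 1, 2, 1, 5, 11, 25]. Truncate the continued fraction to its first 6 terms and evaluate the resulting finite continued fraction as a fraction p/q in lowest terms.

Start with 5.
1 + 1/(5/1) = 1 + 1/5 = 6/5
2 + 1/(6/5) = 2 + 5/6 = 17/6
1 + 1/(17/6) = 1 + 6/17 = 23/17
2 + 1/(23/17) = 2 + 17/23 = 63/23
18 + 1/(63/23) = 18 + 23/63 = 1157/63

1157/63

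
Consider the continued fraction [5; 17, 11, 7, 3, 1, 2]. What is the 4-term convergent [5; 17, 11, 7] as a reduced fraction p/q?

6743/1333

Work from the innermost term outward:
Start with 7.
11 + 1/(7/1) = 11 + 1/7 = 78/7
17 + 1/(78/7) = 17 + 7/78 = 1333/78
5 + 1/(1333/78) = 5 + 78/1333 = 6743/1333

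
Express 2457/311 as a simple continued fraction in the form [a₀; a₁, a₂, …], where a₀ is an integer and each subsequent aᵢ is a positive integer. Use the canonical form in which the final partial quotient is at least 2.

[7; 1, 9, 31]

2457 ÷ 311 → quotient 7, remainder 280
311 ÷ 280 → quotient 1, remainder 31
280 ÷ 31 → quotient 9, remainder 1
31 ÷ 1 → quotient 31, remainder 0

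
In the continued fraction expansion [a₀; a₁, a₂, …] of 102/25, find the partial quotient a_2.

102 ÷ 25 → quotient 4, remainder 2
25 ÷ 2 → quotient 12, remainder 1
2 ÷ 1 → quotient 2, remainder 0

2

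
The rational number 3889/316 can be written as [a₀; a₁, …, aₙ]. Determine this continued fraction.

[12; 3, 3, 1, 7, 3]

Repeatedly divide and take the remainder:
3889 ÷ 316 → quotient 12, remainder 97
316 ÷ 97 → quotient 3, remainder 25
97 ÷ 25 → quotient 3, remainder 22
25 ÷ 22 → quotient 1, remainder 3
22 ÷ 3 → quotient 7, remainder 1
3 ÷ 1 → quotient 3, remainder 0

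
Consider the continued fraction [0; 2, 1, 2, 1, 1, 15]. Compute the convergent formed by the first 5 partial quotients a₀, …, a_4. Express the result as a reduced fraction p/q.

4/11

Work from the innermost term outward:
Start with 1.
2 + 1/(1/1) = 2 + 1/1 = 3/1
1 + 1/(3/1) = 1 + 1/3 = 4/3
2 + 1/(4/3) = 2 + 3/4 = 11/4
0 + 1/(11/4) = 0 + 4/11 = 4/11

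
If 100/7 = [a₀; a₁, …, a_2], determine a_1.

100 = 14·7 + 2, so a_0 = 14
7 = 3·2 + 1, so a_1 = 3

3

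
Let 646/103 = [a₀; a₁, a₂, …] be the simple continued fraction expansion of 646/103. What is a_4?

9

Apply division with remainder until the remainder is 0:
⌊646/103⌋ = 6, remainder 28
⌊103/28⌋ = 3, remainder 19
⌊28/19⌋ = 1, remainder 9
⌊19/9⌋ = 2, remainder 1
⌊9/1⌋ = 9, remainder 0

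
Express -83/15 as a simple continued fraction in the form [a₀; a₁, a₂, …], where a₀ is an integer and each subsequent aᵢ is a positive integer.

Run the Euclidean algorithm, recording each quotient:
-83 ÷ 15 → quotient -6, remainder 7
15 ÷ 7 → quotient 2, remainder 1
7 ÷ 1 → quotient 7, remainder 0

[-6; 2, 7]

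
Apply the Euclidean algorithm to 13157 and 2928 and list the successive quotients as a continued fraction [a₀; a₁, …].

[4; 2, 38, 38]

13157 = 4·2928 + 1445, so a_0 = 4
2928 = 2·1445 + 38, so a_1 = 2
1445 = 38·38 + 1, so a_2 = 38
38 = 38·1 + 0, so a_3 = 38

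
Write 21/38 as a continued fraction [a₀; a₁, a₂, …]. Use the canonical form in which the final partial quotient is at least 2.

21 = 0·38 + 21, so a_0 = 0
38 = 1·21 + 17, so a_1 = 1
21 = 1·17 + 4, so a_2 = 1
17 = 4·4 + 1, so a_3 = 4
4 = 4·1 + 0, so a_4 = 4

[0; 1, 1, 4, 4]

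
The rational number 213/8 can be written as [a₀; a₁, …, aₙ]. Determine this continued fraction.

[26; 1, 1, 1, 2]

Apply division with remainder until the remainder is 0:
213 ÷ 8 → quotient 26, remainder 5
8 ÷ 5 → quotient 1, remainder 3
5 ÷ 3 → quotient 1, remainder 2
3 ÷ 2 → quotient 1, remainder 1
2 ÷ 1 → quotient 2, remainder 0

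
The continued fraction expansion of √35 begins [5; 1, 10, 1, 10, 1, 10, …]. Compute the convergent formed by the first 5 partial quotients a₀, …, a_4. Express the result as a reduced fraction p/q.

a_0 = 5: 5/1
a_1 = 1: 6/1
a_2 = 10: 65/11
a_3 = 1: 71/12
a_4 = 10: 775/131

775/131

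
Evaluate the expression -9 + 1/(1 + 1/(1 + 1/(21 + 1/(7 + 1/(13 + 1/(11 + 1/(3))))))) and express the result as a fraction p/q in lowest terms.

Collapse the nested fraction from the inside out:
Start with 3.
11 + 1/(3/1) = 11 + 1/3 = 34/3
13 + 1/(34/3) = 13 + 3/34 = 445/34
7 + 1/(445/34) = 7 + 34/445 = 3149/445
21 + 1/(3149/445) = 21 + 445/3149 = 66574/3149
1 + 1/(66574/3149) = 1 + 3149/66574 = 69723/66574
1 + 1/(69723/66574) = 1 + 66574/69723 = 136297/69723
-9 + 1/(136297/69723) = -9 + 69723/136297 = -1156950/136297

-1156950/136297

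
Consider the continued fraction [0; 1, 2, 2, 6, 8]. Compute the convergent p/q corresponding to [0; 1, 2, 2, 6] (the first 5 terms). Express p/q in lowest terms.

32/45

Use the convergent recurrence hₖ = aₖ·hₖ₋₁ + hₖ₋₂ (and likewise for the denominators kₖ):
a_0 = 0: 0/1
a_1 = 1: 1/1
a_2 = 2: 2/3
a_3 = 2: 5/7
a_4 = 6: 32/45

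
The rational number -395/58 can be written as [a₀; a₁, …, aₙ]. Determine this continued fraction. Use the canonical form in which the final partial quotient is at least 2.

Repeatedly divide and take the remainder:
-395 ÷ 58 → quotient -7, remainder 11
58 ÷ 11 → quotient 5, remainder 3
11 ÷ 3 → quotient 3, remainder 2
3 ÷ 2 → quotient 1, remainder 1
2 ÷ 1 → quotient 2, remainder 0

[-7; 5, 3, 1, 2]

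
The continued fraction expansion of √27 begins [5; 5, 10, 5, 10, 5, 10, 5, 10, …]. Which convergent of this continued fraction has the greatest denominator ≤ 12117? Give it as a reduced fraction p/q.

a_0 = 5: 5/1  (≤ bound)
a_1 = 5: 26/5  (≤ bound)
a_2 = 10: 265/51  (≤ bound)
a_3 = 5: 1351/260  (≤ bound)
a_4 = 10: 13775/2651  (≤ bound)
a_5 = 5: 70226/13515  (> 12117, stop)

13775/2651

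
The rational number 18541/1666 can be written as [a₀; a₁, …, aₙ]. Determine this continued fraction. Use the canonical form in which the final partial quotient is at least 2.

Run the Euclidean algorithm, recording each quotient:
⌊18541/1666⌋ = 11, remainder 215
⌊1666/215⌋ = 7, remainder 161
⌊215/161⌋ = 1, remainder 54
⌊161/54⌋ = 2, remainder 53
⌊54/53⌋ = 1, remainder 1
⌊53/1⌋ = 53, remainder 0

[11; 7, 1, 2, 1, 53]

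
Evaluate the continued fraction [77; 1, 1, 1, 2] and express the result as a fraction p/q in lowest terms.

621/8

Start with 2.
1 + 1/(2/1) = 1 + 1/2 = 3/2
1 + 1/(3/2) = 1 + 2/3 = 5/3
1 + 1/(5/3) = 1 + 3/5 = 8/5
77 + 1/(8/5) = 77 + 5/8 = 621/8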